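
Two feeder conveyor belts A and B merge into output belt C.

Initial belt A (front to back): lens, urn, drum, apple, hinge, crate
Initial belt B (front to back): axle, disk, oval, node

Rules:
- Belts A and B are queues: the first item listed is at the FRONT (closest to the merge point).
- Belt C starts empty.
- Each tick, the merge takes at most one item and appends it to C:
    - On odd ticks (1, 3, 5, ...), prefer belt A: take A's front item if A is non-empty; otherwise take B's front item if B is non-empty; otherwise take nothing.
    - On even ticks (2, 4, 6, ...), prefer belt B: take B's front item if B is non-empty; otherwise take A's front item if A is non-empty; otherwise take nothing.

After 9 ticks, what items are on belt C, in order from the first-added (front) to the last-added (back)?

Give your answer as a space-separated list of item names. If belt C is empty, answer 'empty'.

Answer: lens axle urn disk drum oval apple node hinge

Derivation:
Tick 1: prefer A, take lens from A; A=[urn,drum,apple,hinge,crate] B=[axle,disk,oval,node] C=[lens]
Tick 2: prefer B, take axle from B; A=[urn,drum,apple,hinge,crate] B=[disk,oval,node] C=[lens,axle]
Tick 3: prefer A, take urn from A; A=[drum,apple,hinge,crate] B=[disk,oval,node] C=[lens,axle,urn]
Tick 4: prefer B, take disk from B; A=[drum,apple,hinge,crate] B=[oval,node] C=[lens,axle,urn,disk]
Tick 5: prefer A, take drum from A; A=[apple,hinge,crate] B=[oval,node] C=[lens,axle,urn,disk,drum]
Tick 6: prefer B, take oval from B; A=[apple,hinge,crate] B=[node] C=[lens,axle,urn,disk,drum,oval]
Tick 7: prefer A, take apple from A; A=[hinge,crate] B=[node] C=[lens,axle,urn,disk,drum,oval,apple]
Tick 8: prefer B, take node from B; A=[hinge,crate] B=[-] C=[lens,axle,urn,disk,drum,oval,apple,node]
Tick 9: prefer A, take hinge from A; A=[crate] B=[-] C=[lens,axle,urn,disk,drum,oval,apple,node,hinge]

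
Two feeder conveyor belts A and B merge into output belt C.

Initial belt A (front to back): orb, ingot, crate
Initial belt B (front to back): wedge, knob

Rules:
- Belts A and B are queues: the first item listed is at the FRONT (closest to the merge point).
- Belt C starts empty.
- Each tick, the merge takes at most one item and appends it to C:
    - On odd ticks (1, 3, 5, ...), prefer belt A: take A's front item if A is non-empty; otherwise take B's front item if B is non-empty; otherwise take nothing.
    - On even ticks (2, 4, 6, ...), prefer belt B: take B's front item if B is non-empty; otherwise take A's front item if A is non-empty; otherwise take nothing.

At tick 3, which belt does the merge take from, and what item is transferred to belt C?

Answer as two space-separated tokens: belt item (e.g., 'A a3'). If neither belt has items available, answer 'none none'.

Tick 1: prefer A, take orb from A; A=[ingot,crate] B=[wedge,knob] C=[orb]
Tick 2: prefer B, take wedge from B; A=[ingot,crate] B=[knob] C=[orb,wedge]
Tick 3: prefer A, take ingot from A; A=[crate] B=[knob] C=[orb,wedge,ingot]

Answer: A ingot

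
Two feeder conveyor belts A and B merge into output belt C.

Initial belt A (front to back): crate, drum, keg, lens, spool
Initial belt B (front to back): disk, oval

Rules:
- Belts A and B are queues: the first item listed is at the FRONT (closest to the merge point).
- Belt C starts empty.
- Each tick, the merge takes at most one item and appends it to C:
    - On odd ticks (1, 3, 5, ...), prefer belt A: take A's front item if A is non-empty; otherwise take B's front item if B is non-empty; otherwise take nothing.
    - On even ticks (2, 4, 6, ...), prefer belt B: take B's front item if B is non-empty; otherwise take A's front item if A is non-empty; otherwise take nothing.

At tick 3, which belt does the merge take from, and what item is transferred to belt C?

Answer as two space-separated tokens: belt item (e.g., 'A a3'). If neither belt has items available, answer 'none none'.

Answer: A drum

Derivation:
Tick 1: prefer A, take crate from A; A=[drum,keg,lens,spool] B=[disk,oval] C=[crate]
Tick 2: prefer B, take disk from B; A=[drum,keg,lens,spool] B=[oval] C=[crate,disk]
Tick 3: prefer A, take drum from A; A=[keg,lens,spool] B=[oval] C=[crate,disk,drum]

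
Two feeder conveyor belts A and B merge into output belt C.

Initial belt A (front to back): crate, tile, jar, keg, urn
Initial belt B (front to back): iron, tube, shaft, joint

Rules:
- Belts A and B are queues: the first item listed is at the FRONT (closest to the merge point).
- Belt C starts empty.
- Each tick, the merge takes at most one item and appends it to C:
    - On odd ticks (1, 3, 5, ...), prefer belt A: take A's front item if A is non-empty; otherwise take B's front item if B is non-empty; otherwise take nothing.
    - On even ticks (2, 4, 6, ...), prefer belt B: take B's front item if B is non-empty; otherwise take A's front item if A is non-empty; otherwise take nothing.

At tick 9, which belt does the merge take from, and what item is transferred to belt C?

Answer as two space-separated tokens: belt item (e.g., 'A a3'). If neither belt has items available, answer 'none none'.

Answer: A urn

Derivation:
Tick 1: prefer A, take crate from A; A=[tile,jar,keg,urn] B=[iron,tube,shaft,joint] C=[crate]
Tick 2: prefer B, take iron from B; A=[tile,jar,keg,urn] B=[tube,shaft,joint] C=[crate,iron]
Tick 3: prefer A, take tile from A; A=[jar,keg,urn] B=[tube,shaft,joint] C=[crate,iron,tile]
Tick 4: prefer B, take tube from B; A=[jar,keg,urn] B=[shaft,joint] C=[crate,iron,tile,tube]
Tick 5: prefer A, take jar from A; A=[keg,urn] B=[shaft,joint] C=[crate,iron,tile,tube,jar]
Tick 6: prefer B, take shaft from B; A=[keg,urn] B=[joint] C=[crate,iron,tile,tube,jar,shaft]
Tick 7: prefer A, take keg from A; A=[urn] B=[joint] C=[crate,iron,tile,tube,jar,shaft,keg]
Tick 8: prefer B, take joint from B; A=[urn] B=[-] C=[crate,iron,tile,tube,jar,shaft,keg,joint]
Tick 9: prefer A, take urn from A; A=[-] B=[-] C=[crate,iron,tile,tube,jar,shaft,keg,joint,urn]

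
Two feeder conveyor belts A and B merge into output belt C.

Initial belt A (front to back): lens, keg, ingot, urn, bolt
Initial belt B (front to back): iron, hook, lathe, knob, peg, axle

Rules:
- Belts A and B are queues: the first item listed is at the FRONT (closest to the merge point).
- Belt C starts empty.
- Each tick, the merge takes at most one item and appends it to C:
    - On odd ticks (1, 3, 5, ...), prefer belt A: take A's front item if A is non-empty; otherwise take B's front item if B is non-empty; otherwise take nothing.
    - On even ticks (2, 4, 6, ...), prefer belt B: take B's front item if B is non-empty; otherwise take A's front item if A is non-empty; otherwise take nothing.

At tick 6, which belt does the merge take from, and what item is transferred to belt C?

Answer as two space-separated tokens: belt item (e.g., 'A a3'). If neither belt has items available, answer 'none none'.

Tick 1: prefer A, take lens from A; A=[keg,ingot,urn,bolt] B=[iron,hook,lathe,knob,peg,axle] C=[lens]
Tick 2: prefer B, take iron from B; A=[keg,ingot,urn,bolt] B=[hook,lathe,knob,peg,axle] C=[lens,iron]
Tick 3: prefer A, take keg from A; A=[ingot,urn,bolt] B=[hook,lathe,knob,peg,axle] C=[lens,iron,keg]
Tick 4: prefer B, take hook from B; A=[ingot,urn,bolt] B=[lathe,knob,peg,axle] C=[lens,iron,keg,hook]
Tick 5: prefer A, take ingot from A; A=[urn,bolt] B=[lathe,knob,peg,axle] C=[lens,iron,keg,hook,ingot]
Tick 6: prefer B, take lathe from B; A=[urn,bolt] B=[knob,peg,axle] C=[lens,iron,keg,hook,ingot,lathe]

Answer: B lathe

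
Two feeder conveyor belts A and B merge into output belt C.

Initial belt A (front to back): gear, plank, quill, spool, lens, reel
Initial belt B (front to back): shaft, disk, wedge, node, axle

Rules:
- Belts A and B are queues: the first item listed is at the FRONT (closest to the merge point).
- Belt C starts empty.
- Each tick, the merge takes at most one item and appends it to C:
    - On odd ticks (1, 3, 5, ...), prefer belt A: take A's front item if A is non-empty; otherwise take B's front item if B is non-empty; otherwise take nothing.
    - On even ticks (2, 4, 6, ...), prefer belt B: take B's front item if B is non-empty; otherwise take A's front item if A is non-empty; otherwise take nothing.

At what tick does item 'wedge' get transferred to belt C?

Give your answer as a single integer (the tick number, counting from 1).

Answer: 6

Derivation:
Tick 1: prefer A, take gear from A; A=[plank,quill,spool,lens,reel] B=[shaft,disk,wedge,node,axle] C=[gear]
Tick 2: prefer B, take shaft from B; A=[plank,quill,spool,lens,reel] B=[disk,wedge,node,axle] C=[gear,shaft]
Tick 3: prefer A, take plank from A; A=[quill,spool,lens,reel] B=[disk,wedge,node,axle] C=[gear,shaft,plank]
Tick 4: prefer B, take disk from B; A=[quill,spool,lens,reel] B=[wedge,node,axle] C=[gear,shaft,plank,disk]
Tick 5: prefer A, take quill from A; A=[spool,lens,reel] B=[wedge,node,axle] C=[gear,shaft,plank,disk,quill]
Tick 6: prefer B, take wedge from B; A=[spool,lens,reel] B=[node,axle] C=[gear,shaft,plank,disk,quill,wedge]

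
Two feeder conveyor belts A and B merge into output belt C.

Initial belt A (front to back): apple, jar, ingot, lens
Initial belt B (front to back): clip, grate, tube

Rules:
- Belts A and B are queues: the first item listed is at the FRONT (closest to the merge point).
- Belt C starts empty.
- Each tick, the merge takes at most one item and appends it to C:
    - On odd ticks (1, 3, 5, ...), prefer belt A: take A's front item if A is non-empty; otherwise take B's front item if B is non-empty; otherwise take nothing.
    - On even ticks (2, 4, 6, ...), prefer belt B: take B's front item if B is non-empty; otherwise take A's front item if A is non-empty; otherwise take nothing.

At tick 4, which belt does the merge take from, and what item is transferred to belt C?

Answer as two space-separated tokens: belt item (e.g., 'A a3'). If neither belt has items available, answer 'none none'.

Answer: B grate

Derivation:
Tick 1: prefer A, take apple from A; A=[jar,ingot,lens] B=[clip,grate,tube] C=[apple]
Tick 2: prefer B, take clip from B; A=[jar,ingot,lens] B=[grate,tube] C=[apple,clip]
Tick 3: prefer A, take jar from A; A=[ingot,lens] B=[grate,tube] C=[apple,clip,jar]
Tick 4: prefer B, take grate from B; A=[ingot,lens] B=[tube] C=[apple,clip,jar,grate]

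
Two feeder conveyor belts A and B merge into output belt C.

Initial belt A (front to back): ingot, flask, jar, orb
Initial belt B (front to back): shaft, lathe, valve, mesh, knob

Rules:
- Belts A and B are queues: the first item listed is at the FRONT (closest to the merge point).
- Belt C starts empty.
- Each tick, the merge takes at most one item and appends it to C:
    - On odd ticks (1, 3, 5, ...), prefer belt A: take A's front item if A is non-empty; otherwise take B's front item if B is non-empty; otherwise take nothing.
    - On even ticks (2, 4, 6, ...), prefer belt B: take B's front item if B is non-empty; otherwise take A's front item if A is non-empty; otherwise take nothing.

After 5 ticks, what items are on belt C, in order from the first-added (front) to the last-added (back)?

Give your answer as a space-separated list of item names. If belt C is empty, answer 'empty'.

Tick 1: prefer A, take ingot from A; A=[flask,jar,orb] B=[shaft,lathe,valve,mesh,knob] C=[ingot]
Tick 2: prefer B, take shaft from B; A=[flask,jar,orb] B=[lathe,valve,mesh,knob] C=[ingot,shaft]
Tick 3: prefer A, take flask from A; A=[jar,orb] B=[lathe,valve,mesh,knob] C=[ingot,shaft,flask]
Tick 4: prefer B, take lathe from B; A=[jar,orb] B=[valve,mesh,knob] C=[ingot,shaft,flask,lathe]
Tick 5: prefer A, take jar from A; A=[orb] B=[valve,mesh,knob] C=[ingot,shaft,flask,lathe,jar]

Answer: ingot shaft flask lathe jar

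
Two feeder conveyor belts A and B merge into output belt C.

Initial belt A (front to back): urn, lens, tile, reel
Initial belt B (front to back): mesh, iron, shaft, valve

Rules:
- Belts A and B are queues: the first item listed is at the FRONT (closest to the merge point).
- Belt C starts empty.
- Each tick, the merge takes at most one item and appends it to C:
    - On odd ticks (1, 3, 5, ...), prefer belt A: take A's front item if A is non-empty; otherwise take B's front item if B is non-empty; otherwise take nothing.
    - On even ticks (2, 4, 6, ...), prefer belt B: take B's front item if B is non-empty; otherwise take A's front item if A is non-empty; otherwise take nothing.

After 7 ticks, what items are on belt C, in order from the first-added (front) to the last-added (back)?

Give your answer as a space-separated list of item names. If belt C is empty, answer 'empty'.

Answer: urn mesh lens iron tile shaft reel

Derivation:
Tick 1: prefer A, take urn from A; A=[lens,tile,reel] B=[mesh,iron,shaft,valve] C=[urn]
Tick 2: prefer B, take mesh from B; A=[lens,tile,reel] B=[iron,shaft,valve] C=[urn,mesh]
Tick 3: prefer A, take lens from A; A=[tile,reel] B=[iron,shaft,valve] C=[urn,mesh,lens]
Tick 4: prefer B, take iron from B; A=[tile,reel] B=[shaft,valve] C=[urn,mesh,lens,iron]
Tick 5: prefer A, take tile from A; A=[reel] B=[shaft,valve] C=[urn,mesh,lens,iron,tile]
Tick 6: prefer B, take shaft from B; A=[reel] B=[valve] C=[urn,mesh,lens,iron,tile,shaft]
Tick 7: prefer A, take reel from A; A=[-] B=[valve] C=[urn,mesh,lens,iron,tile,shaft,reel]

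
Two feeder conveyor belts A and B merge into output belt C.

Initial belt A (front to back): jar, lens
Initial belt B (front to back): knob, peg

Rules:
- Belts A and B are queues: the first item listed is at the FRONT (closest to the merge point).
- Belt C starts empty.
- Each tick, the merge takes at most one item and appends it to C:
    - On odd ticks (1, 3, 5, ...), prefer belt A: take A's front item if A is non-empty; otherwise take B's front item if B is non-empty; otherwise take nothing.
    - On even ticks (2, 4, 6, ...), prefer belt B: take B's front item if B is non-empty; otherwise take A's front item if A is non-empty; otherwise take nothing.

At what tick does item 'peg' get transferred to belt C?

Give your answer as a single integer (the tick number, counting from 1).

Tick 1: prefer A, take jar from A; A=[lens] B=[knob,peg] C=[jar]
Tick 2: prefer B, take knob from B; A=[lens] B=[peg] C=[jar,knob]
Tick 3: prefer A, take lens from A; A=[-] B=[peg] C=[jar,knob,lens]
Tick 4: prefer B, take peg from B; A=[-] B=[-] C=[jar,knob,lens,peg]

Answer: 4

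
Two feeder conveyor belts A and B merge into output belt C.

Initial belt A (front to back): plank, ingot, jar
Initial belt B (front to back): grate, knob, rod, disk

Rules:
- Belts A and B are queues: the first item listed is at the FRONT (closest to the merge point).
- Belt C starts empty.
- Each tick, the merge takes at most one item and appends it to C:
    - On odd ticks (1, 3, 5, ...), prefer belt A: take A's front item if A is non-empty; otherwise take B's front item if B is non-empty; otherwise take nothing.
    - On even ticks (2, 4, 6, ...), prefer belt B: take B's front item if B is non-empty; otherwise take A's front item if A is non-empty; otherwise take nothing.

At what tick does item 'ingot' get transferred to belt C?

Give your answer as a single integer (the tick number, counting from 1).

Answer: 3

Derivation:
Tick 1: prefer A, take plank from A; A=[ingot,jar] B=[grate,knob,rod,disk] C=[plank]
Tick 2: prefer B, take grate from B; A=[ingot,jar] B=[knob,rod,disk] C=[plank,grate]
Tick 3: prefer A, take ingot from A; A=[jar] B=[knob,rod,disk] C=[plank,grate,ingot]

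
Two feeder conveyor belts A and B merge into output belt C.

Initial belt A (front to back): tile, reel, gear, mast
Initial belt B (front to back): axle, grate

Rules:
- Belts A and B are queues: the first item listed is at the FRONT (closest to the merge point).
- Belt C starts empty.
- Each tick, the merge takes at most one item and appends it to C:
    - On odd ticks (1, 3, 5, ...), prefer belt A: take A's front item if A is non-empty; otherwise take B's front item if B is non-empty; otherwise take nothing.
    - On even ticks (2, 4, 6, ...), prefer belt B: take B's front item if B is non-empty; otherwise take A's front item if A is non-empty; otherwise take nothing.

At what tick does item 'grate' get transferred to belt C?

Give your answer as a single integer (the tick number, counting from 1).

Tick 1: prefer A, take tile from A; A=[reel,gear,mast] B=[axle,grate] C=[tile]
Tick 2: prefer B, take axle from B; A=[reel,gear,mast] B=[grate] C=[tile,axle]
Tick 3: prefer A, take reel from A; A=[gear,mast] B=[grate] C=[tile,axle,reel]
Tick 4: prefer B, take grate from B; A=[gear,mast] B=[-] C=[tile,axle,reel,grate]

Answer: 4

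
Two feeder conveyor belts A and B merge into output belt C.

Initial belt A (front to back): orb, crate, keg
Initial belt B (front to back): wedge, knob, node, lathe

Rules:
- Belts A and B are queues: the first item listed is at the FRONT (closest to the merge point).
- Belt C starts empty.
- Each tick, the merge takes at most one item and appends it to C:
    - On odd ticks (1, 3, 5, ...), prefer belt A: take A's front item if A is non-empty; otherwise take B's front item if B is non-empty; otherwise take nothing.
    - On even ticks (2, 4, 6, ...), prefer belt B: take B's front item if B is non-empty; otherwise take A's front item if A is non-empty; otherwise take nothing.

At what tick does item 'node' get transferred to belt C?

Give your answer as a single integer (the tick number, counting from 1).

Tick 1: prefer A, take orb from A; A=[crate,keg] B=[wedge,knob,node,lathe] C=[orb]
Tick 2: prefer B, take wedge from B; A=[crate,keg] B=[knob,node,lathe] C=[orb,wedge]
Tick 3: prefer A, take crate from A; A=[keg] B=[knob,node,lathe] C=[orb,wedge,crate]
Tick 4: prefer B, take knob from B; A=[keg] B=[node,lathe] C=[orb,wedge,crate,knob]
Tick 5: prefer A, take keg from A; A=[-] B=[node,lathe] C=[orb,wedge,crate,knob,keg]
Tick 6: prefer B, take node from B; A=[-] B=[lathe] C=[orb,wedge,crate,knob,keg,node]

Answer: 6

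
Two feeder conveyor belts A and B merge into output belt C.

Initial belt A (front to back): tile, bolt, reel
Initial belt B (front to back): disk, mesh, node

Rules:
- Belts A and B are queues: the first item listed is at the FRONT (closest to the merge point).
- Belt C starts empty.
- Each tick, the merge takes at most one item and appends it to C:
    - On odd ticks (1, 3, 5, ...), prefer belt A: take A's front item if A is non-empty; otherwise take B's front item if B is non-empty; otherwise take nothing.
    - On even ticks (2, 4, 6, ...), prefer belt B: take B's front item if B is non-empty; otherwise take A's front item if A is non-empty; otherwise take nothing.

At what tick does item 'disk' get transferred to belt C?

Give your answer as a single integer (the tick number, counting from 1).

Answer: 2

Derivation:
Tick 1: prefer A, take tile from A; A=[bolt,reel] B=[disk,mesh,node] C=[tile]
Tick 2: prefer B, take disk from B; A=[bolt,reel] B=[mesh,node] C=[tile,disk]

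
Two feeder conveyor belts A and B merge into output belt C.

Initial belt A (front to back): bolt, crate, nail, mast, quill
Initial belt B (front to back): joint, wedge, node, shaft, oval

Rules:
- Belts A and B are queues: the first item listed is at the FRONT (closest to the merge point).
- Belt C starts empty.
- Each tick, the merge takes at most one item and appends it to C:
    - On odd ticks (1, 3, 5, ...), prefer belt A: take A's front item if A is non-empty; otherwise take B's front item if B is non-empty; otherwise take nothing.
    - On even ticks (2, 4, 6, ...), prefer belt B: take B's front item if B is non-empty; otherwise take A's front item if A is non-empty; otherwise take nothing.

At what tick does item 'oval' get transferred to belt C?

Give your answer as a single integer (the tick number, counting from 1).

Answer: 10

Derivation:
Tick 1: prefer A, take bolt from A; A=[crate,nail,mast,quill] B=[joint,wedge,node,shaft,oval] C=[bolt]
Tick 2: prefer B, take joint from B; A=[crate,nail,mast,quill] B=[wedge,node,shaft,oval] C=[bolt,joint]
Tick 3: prefer A, take crate from A; A=[nail,mast,quill] B=[wedge,node,shaft,oval] C=[bolt,joint,crate]
Tick 4: prefer B, take wedge from B; A=[nail,mast,quill] B=[node,shaft,oval] C=[bolt,joint,crate,wedge]
Tick 5: prefer A, take nail from A; A=[mast,quill] B=[node,shaft,oval] C=[bolt,joint,crate,wedge,nail]
Tick 6: prefer B, take node from B; A=[mast,quill] B=[shaft,oval] C=[bolt,joint,crate,wedge,nail,node]
Tick 7: prefer A, take mast from A; A=[quill] B=[shaft,oval] C=[bolt,joint,crate,wedge,nail,node,mast]
Tick 8: prefer B, take shaft from B; A=[quill] B=[oval] C=[bolt,joint,crate,wedge,nail,node,mast,shaft]
Tick 9: prefer A, take quill from A; A=[-] B=[oval] C=[bolt,joint,crate,wedge,nail,node,mast,shaft,quill]
Tick 10: prefer B, take oval from B; A=[-] B=[-] C=[bolt,joint,crate,wedge,nail,node,mast,shaft,quill,oval]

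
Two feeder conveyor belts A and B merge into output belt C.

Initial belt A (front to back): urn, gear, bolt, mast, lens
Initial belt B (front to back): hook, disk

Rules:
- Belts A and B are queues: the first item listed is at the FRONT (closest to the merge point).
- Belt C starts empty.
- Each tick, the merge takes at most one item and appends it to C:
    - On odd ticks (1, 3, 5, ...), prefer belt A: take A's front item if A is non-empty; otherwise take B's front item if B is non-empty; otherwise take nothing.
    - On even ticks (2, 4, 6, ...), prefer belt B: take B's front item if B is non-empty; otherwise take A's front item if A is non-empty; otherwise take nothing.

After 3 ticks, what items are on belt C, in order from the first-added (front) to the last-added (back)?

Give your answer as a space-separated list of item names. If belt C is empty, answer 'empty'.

Answer: urn hook gear

Derivation:
Tick 1: prefer A, take urn from A; A=[gear,bolt,mast,lens] B=[hook,disk] C=[urn]
Tick 2: prefer B, take hook from B; A=[gear,bolt,mast,lens] B=[disk] C=[urn,hook]
Tick 3: prefer A, take gear from A; A=[bolt,mast,lens] B=[disk] C=[urn,hook,gear]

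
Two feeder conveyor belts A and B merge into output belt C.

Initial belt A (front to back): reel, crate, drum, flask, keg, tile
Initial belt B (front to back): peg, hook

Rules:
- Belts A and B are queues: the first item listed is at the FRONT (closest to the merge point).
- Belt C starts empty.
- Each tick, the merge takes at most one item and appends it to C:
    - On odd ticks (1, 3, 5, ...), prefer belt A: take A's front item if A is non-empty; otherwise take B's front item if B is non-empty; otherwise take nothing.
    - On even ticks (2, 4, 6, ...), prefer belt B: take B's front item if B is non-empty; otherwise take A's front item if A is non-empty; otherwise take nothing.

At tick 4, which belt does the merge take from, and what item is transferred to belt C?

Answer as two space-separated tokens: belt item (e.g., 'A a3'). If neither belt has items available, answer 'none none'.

Tick 1: prefer A, take reel from A; A=[crate,drum,flask,keg,tile] B=[peg,hook] C=[reel]
Tick 2: prefer B, take peg from B; A=[crate,drum,flask,keg,tile] B=[hook] C=[reel,peg]
Tick 3: prefer A, take crate from A; A=[drum,flask,keg,tile] B=[hook] C=[reel,peg,crate]
Tick 4: prefer B, take hook from B; A=[drum,flask,keg,tile] B=[-] C=[reel,peg,crate,hook]

Answer: B hook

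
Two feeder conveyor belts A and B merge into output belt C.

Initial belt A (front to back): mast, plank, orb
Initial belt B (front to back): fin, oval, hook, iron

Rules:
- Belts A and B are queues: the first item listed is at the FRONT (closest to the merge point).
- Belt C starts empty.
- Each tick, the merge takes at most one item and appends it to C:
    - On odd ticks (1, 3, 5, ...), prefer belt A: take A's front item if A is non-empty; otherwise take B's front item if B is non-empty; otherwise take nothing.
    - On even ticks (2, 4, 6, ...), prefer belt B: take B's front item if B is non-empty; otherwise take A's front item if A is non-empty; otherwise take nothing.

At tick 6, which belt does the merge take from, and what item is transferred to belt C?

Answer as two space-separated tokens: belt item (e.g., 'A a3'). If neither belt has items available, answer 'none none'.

Answer: B hook

Derivation:
Tick 1: prefer A, take mast from A; A=[plank,orb] B=[fin,oval,hook,iron] C=[mast]
Tick 2: prefer B, take fin from B; A=[plank,orb] B=[oval,hook,iron] C=[mast,fin]
Tick 3: prefer A, take plank from A; A=[orb] B=[oval,hook,iron] C=[mast,fin,plank]
Tick 4: prefer B, take oval from B; A=[orb] B=[hook,iron] C=[mast,fin,plank,oval]
Tick 5: prefer A, take orb from A; A=[-] B=[hook,iron] C=[mast,fin,plank,oval,orb]
Tick 6: prefer B, take hook from B; A=[-] B=[iron] C=[mast,fin,plank,oval,orb,hook]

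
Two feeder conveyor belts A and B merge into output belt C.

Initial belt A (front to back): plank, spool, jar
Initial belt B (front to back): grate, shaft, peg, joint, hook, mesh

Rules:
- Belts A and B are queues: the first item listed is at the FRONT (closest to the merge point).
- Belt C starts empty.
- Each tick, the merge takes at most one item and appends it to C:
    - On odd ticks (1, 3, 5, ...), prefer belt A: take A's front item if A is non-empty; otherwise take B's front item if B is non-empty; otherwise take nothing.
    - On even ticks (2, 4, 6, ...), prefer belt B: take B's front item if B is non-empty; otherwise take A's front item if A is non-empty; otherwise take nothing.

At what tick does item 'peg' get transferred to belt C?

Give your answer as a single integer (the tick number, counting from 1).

Tick 1: prefer A, take plank from A; A=[spool,jar] B=[grate,shaft,peg,joint,hook,mesh] C=[plank]
Tick 2: prefer B, take grate from B; A=[spool,jar] B=[shaft,peg,joint,hook,mesh] C=[plank,grate]
Tick 3: prefer A, take spool from A; A=[jar] B=[shaft,peg,joint,hook,mesh] C=[plank,grate,spool]
Tick 4: prefer B, take shaft from B; A=[jar] B=[peg,joint,hook,mesh] C=[plank,grate,spool,shaft]
Tick 5: prefer A, take jar from A; A=[-] B=[peg,joint,hook,mesh] C=[plank,grate,spool,shaft,jar]
Tick 6: prefer B, take peg from B; A=[-] B=[joint,hook,mesh] C=[plank,grate,spool,shaft,jar,peg]

Answer: 6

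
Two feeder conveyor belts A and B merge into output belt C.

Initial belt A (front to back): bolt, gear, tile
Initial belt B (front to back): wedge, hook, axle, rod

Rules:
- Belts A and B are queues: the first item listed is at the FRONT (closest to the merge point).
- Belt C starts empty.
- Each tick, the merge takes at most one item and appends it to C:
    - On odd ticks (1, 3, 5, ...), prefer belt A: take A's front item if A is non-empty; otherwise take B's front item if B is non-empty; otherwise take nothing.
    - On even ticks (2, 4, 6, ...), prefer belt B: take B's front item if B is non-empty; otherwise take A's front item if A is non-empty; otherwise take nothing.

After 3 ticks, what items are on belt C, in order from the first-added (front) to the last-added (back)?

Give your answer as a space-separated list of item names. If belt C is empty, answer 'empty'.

Tick 1: prefer A, take bolt from A; A=[gear,tile] B=[wedge,hook,axle,rod] C=[bolt]
Tick 2: prefer B, take wedge from B; A=[gear,tile] B=[hook,axle,rod] C=[bolt,wedge]
Tick 3: prefer A, take gear from A; A=[tile] B=[hook,axle,rod] C=[bolt,wedge,gear]

Answer: bolt wedge gear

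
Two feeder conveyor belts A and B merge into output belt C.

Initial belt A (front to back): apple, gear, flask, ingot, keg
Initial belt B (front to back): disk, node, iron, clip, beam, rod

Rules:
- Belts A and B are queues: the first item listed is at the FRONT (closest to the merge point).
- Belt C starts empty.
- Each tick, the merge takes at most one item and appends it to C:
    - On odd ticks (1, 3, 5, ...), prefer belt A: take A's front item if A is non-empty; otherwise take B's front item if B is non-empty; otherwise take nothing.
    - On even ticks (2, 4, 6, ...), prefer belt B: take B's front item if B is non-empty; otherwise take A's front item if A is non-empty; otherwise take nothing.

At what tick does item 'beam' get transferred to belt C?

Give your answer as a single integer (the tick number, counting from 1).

Answer: 10

Derivation:
Tick 1: prefer A, take apple from A; A=[gear,flask,ingot,keg] B=[disk,node,iron,clip,beam,rod] C=[apple]
Tick 2: prefer B, take disk from B; A=[gear,flask,ingot,keg] B=[node,iron,clip,beam,rod] C=[apple,disk]
Tick 3: prefer A, take gear from A; A=[flask,ingot,keg] B=[node,iron,clip,beam,rod] C=[apple,disk,gear]
Tick 4: prefer B, take node from B; A=[flask,ingot,keg] B=[iron,clip,beam,rod] C=[apple,disk,gear,node]
Tick 5: prefer A, take flask from A; A=[ingot,keg] B=[iron,clip,beam,rod] C=[apple,disk,gear,node,flask]
Tick 6: prefer B, take iron from B; A=[ingot,keg] B=[clip,beam,rod] C=[apple,disk,gear,node,flask,iron]
Tick 7: prefer A, take ingot from A; A=[keg] B=[clip,beam,rod] C=[apple,disk,gear,node,flask,iron,ingot]
Tick 8: prefer B, take clip from B; A=[keg] B=[beam,rod] C=[apple,disk,gear,node,flask,iron,ingot,clip]
Tick 9: prefer A, take keg from A; A=[-] B=[beam,rod] C=[apple,disk,gear,node,flask,iron,ingot,clip,keg]
Tick 10: prefer B, take beam from B; A=[-] B=[rod] C=[apple,disk,gear,node,flask,iron,ingot,clip,keg,beam]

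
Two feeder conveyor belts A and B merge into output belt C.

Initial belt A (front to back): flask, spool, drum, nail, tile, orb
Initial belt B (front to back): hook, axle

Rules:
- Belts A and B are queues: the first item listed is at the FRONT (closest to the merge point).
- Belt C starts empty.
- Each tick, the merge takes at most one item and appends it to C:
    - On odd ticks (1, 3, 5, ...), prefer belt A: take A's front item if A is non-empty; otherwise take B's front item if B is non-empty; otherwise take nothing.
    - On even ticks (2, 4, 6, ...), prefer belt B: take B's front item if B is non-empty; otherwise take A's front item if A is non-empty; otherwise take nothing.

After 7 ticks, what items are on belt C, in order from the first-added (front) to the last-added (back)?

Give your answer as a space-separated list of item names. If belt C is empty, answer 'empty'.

Answer: flask hook spool axle drum nail tile

Derivation:
Tick 1: prefer A, take flask from A; A=[spool,drum,nail,tile,orb] B=[hook,axle] C=[flask]
Tick 2: prefer B, take hook from B; A=[spool,drum,nail,tile,orb] B=[axle] C=[flask,hook]
Tick 3: prefer A, take spool from A; A=[drum,nail,tile,orb] B=[axle] C=[flask,hook,spool]
Tick 4: prefer B, take axle from B; A=[drum,nail,tile,orb] B=[-] C=[flask,hook,spool,axle]
Tick 5: prefer A, take drum from A; A=[nail,tile,orb] B=[-] C=[flask,hook,spool,axle,drum]
Tick 6: prefer B, take nail from A; A=[tile,orb] B=[-] C=[flask,hook,spool,axle,drum,nail]
Tick 7: prefer A, take tile from A; A=[orb] B=[-] C=[flask,hook,spool,axle,drum,nail,tile]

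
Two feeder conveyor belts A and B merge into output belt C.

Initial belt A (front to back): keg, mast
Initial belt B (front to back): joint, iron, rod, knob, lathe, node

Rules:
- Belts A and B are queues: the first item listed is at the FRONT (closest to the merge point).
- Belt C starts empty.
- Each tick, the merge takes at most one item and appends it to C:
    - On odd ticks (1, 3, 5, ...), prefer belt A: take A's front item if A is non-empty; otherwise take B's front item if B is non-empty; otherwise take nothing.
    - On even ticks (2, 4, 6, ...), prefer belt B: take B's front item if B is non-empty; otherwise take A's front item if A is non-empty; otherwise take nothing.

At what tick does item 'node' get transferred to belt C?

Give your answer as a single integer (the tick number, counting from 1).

Tick 1: prefer A, take keg from A; A=[mast] B=[joint,iron,rod,knob,lathe,node] C=[keg]
Tick 2: prefer B, take joint from B; A=[mast] B=[iron,rod,knob,lathe,node] C=[keg,joint]
Tick 3: prefer A, take mast from A; A=[-] B=[iron,rod,knob,lathe,node] C=[keg,joint,mast]
Tick 4: prefer B, take iron from B; A=[-] B=[rod,knob,lathe,node] C=[keg,joint,mast,iron]
Tick 5: prefer A, take rod from B; A=[-] B=[knob,lathe,node] C=[keg,joint,mast,iron,rod]
Tick 6: prefer B, take knob from B; A=[-] B=[lathe,node] C=[keg,joint,mast,iron,rod,knob]
Tick 7: prefer A, take lathe from B; A=[-] B=[node] C=[keg,joint,mast,iron,rod,knob,lathe]
Tick 8: prefer B, take node from B; A=[-] B=[-] C=[keg,joint,mast,iron,rod,knob,lathe,node]

Answer: 8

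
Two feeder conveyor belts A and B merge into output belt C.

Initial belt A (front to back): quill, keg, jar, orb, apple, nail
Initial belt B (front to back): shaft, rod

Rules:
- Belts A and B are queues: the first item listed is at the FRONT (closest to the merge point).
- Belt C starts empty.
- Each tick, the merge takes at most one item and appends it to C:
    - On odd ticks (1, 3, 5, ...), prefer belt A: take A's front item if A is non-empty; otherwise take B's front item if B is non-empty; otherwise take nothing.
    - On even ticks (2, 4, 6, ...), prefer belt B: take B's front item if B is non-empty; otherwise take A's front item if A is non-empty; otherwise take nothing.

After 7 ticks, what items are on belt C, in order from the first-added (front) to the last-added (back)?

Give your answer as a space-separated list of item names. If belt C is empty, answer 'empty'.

Answer: quill shaft keg rod jar orb apple

Derivation:
Tick 1: prefer A, take quill from A; A=[keg,jar,orb,apple,nail] B=[shaft,rod] C=[quill]
Tick 2: prefer B, take shaft from B; A=[keg,jar,orb,apple,nail] B=[rod] C=[quill,shaft]
Tick 3: prefer A, take keg from A; A=[jar,orb,apple,nail] B=[rod] C=[quill,shaft,keg]
Tick 4: prefer B, take rod from B; A=[jar,orb,apple,nail] B=[-] C=[quill,shaft,keg,rod]
Tick 5: prefer A, take jar from A; A=[orb,apple,nail] B=[-] C=[quill,shaft,keg,rod,jar]
Tick 6: prefer B, take orb from A; A=[apple,nail] B=[-] C=[quill,shaft,keg,rod,jar,orb]
Tick 7: prefer A, take apple from A; A=[nail] B=[-] C=[quill,shaft,keg,rod,jar,orb,apple]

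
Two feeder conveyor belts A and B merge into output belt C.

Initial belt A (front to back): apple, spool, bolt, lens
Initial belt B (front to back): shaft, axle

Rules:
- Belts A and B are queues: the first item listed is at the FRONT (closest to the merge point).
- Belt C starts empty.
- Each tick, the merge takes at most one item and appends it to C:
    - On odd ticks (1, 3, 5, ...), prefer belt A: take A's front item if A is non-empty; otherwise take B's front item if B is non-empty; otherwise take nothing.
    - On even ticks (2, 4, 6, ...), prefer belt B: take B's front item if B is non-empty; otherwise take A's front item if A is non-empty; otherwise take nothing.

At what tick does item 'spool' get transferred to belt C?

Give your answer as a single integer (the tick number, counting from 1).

Tick 1: prefer A, take apple from A; A=[spool,bolt,lens] B=[shaft,axle] C=[apple]
Tick 2: prefer B, take shaft from B; A=[spool,bolt,lens] B=[axle] C=[apple,shaft]
Tick 3: prefer A, take spool from A; A=[bolt,lens] B=[axle] C=[apple,shaft,spool]

Answer: 3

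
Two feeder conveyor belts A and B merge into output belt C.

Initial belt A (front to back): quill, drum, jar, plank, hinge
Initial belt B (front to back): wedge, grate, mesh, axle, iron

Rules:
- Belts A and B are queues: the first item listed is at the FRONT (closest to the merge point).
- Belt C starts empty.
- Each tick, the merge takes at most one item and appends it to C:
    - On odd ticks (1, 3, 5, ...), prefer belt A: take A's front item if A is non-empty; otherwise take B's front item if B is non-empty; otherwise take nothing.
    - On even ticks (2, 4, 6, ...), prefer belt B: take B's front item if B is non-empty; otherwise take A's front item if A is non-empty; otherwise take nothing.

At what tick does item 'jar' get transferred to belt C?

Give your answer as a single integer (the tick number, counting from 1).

Tick 1: prefer A, take quill from A; A=[drum,jar,plank,hinge] B=[wedge,grate,mesh,axle,iron] C=[quill]
Tick 2: prefer B, take wedge from B; A=[drum,jar,plank,hinge] B=[grate,mesh,axle,iron] C=[quill,wedge]
Tick 3: prefer A, take drum from A; A=[jar,plank,hinge] B=[grate,mesh,axle,iron] C=[quill,wedge,drum]
Tick 4: prefer B, take grate from B; A=[jar,plank,hinge] B=[mesh,axle,iron] C=[quill,wedge,drum,grate]
Tick 5: prefer A, take jar from A; A=[plank,hinge] B=[mesh,axle,iron] C=[quill,wedge,drum,grate,jar]

Answer: 5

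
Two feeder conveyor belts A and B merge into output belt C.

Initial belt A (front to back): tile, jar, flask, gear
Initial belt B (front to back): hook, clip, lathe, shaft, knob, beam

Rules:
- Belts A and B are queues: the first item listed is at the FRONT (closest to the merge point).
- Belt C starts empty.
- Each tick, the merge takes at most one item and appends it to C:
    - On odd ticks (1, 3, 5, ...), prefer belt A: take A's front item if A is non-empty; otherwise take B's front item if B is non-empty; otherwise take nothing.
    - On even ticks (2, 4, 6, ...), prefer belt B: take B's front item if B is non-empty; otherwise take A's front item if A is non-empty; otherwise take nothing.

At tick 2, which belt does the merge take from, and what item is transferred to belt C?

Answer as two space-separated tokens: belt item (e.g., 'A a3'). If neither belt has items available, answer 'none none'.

Tick 1: prefer A, take tile from A; A=[jar,flask,gear] B=[hook,clip,lathe,shaft,knob,beam] C=[tile]
Tick 2: prefer B, take hook from B; A=[jar,flask,gear] B=[clip,lathe,shaft,knob,beam] C=[tile,hook]

Answer: B hook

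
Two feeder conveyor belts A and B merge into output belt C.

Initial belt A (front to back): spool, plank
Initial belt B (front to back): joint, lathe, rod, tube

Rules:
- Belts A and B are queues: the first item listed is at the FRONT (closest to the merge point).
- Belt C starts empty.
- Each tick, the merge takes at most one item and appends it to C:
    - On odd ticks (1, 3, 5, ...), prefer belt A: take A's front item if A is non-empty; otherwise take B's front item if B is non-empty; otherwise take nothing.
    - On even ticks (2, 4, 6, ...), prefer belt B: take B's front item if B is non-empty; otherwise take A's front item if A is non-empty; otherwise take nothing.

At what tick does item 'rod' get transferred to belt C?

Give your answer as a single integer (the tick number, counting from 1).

Answer: 5

Derivation:
Tick 1: prefer A, take spool from A; A=[plank] B=[joint,lathe,rod,tube] C=[spool]
Tick 2: prefer B, take joint from B; A=[plank] B=[lathe,rod,tube] C=[spool,joint]
Tick 3: prefer A, take plank from A; A=[-] B=[lathe,rod,tube] C=[spool,joint,plank]
Tick 4: prefer B, take lathe from B; A=[-] B=[rod,tube] C=[spool,joint,plank,lathe]
Tick 5: prefer A, take rod from B; A=[-] B=[tube] C=[spool,joint,plank,lathe,rod]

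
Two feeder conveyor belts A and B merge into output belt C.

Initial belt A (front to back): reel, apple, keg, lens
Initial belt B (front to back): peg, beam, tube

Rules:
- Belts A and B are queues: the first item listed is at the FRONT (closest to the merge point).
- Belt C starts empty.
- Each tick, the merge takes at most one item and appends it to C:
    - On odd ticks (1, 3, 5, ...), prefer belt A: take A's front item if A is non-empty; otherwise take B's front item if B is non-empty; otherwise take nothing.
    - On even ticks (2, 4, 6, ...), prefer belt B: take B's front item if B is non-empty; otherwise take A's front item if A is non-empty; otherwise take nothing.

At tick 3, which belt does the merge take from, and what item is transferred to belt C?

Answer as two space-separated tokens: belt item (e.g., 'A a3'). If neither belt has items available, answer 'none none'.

Tick 1: prefer A, take reel from A; A=[apple,keg,lens] B=[peg,beam,tube] C=[reel]
Tick 2: prefer B, take peg from B; A=[apple,keg,lens] B=[beam,tube] C=[reel,peg]
Tick 3: prefer A, take apple from A; A=[keg,lens] B=[beam,tube] C=[reel,peg,apple]

Answer: A apple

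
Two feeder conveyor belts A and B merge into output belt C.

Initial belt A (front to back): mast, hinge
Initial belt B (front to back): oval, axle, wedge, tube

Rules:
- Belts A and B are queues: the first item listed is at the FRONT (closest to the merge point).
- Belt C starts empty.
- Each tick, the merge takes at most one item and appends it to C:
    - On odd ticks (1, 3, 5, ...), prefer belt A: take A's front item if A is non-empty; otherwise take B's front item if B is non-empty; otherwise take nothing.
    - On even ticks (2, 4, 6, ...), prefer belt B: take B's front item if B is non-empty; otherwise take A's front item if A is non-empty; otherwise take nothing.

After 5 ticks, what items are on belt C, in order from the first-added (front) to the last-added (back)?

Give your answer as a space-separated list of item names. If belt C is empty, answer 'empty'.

Tick 1: prefer A, take mast from A; A=[hinge] B=[oval,axle,wedge,tube] C=[mast]
Tick 2: prefer B, take oval from B; A=[hinge] B=[axle,wedge,tube] C=[mast,oval]
Tick 3: prefer A, take hinge from A; A=[-] B=[axle,wedge,tube] C=[mast,oval,hinge]
Tick 4: prefer B, take axle from B; A=[-] B=[wedge,tube] C=[mast,oval,hinge,axle]
Tick 5: prefer A, take wedge from B; A=[-] B=[tube] C=[mast,oval,hinge,axle,wedge]

Answer: mast oval hinge axle wedge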